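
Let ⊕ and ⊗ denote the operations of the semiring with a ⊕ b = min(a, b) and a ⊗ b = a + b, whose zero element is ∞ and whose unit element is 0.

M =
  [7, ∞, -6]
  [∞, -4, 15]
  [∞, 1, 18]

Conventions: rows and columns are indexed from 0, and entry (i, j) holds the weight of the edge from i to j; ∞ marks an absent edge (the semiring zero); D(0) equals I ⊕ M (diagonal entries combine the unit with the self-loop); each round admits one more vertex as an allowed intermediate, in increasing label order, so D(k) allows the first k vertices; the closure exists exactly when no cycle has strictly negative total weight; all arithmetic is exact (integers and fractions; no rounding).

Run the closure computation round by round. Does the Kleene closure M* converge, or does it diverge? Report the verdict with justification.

Detection: at round 0, diagonal entry (1, 1) turns strictly negative.
Key observation: the cycle 1->1 has total weight (-4), which is strictly negative.
Answer: DIVERGES — negative cycle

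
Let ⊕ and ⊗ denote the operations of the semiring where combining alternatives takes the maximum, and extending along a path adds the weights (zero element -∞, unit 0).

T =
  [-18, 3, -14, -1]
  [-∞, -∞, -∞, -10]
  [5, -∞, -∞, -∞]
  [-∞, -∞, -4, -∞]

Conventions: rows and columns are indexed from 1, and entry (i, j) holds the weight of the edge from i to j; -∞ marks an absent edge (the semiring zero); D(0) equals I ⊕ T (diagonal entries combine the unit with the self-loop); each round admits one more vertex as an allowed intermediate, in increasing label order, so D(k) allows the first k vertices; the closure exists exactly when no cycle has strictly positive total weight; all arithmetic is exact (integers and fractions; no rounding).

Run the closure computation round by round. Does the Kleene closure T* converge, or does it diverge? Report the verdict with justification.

D(0):
  [0, 3, -14, -1]
  [-∞, 0, -∞, -10]
  [5, -∞, 0, -∞]
  [-∞, -∞, -4, 0]
D(1):
  [0, 3, -14, -1]
  [-∞, 0, -∞, -10]
  [5, 8, 0, 4]
  [-∞, -∞, -4, 0]
D(2):
  [0, 3, -14, -1]
  [-∞, 0, -∞, -10]
  [5, 8, 0, 4]
  [-∞, -∞, -4, 0]
D(3):
  [0, 3, -14, -1]
  [-∞, 0, -∞, -10]
  [5, 8, 0, 4]
  [1, 4, -4, 0]
D(4):
  [0, 3, -5, -1]
  [-9, 0, -14, -10]
  [5, 8, 0, 4]
  [1, 4, -4, 0]
Key observation: every diagonal entry stays at the unit through all rounds, so no improving cycle exists.
Answer: CONVERGES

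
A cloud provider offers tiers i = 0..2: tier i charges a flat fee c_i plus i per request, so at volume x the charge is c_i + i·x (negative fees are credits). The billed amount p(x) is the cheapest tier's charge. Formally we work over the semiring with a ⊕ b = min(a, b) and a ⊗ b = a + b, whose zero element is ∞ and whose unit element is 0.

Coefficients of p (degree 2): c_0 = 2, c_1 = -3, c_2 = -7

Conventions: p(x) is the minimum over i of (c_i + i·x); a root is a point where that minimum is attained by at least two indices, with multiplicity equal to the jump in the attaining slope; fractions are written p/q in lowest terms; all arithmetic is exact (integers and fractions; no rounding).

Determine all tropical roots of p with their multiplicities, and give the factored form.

hull edge (i=0, c=2) to (i=1, c=-3): slope -5, span 1
hull edge (i=1, c=-3) to (i=2, c=-7): slope -4, span 1
Factored form: p(x) = -7 ⊗ (x ⊕ 4) ⊗ (x ⊕ 5)
Answer: roots = 4 (mult 1), 5 (mult 1)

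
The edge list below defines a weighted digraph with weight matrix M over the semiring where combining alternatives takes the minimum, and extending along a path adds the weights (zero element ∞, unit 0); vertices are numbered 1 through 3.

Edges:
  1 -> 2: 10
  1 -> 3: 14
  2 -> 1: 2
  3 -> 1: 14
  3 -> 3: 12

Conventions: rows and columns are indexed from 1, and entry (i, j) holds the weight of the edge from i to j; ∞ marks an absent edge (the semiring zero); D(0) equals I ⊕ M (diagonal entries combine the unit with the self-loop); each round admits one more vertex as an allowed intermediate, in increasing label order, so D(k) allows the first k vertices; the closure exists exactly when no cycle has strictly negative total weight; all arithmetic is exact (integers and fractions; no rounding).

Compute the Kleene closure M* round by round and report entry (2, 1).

D(0):
  [0, 10, 14]
  [2, 0, ∞]
  [14, ∞, 0]
D(1):
  [0, 10, 14]
  [2, 0, 16]
  [14, 24, 0]
D(2):
  [0, 10, 14]
  [2, 0, 16]
  [14, 24, 0]
D(3):
  [0, 10, 14]
  [2, 0, 16]
  [14, 24, 0]
Answer: M*[2][1] = 2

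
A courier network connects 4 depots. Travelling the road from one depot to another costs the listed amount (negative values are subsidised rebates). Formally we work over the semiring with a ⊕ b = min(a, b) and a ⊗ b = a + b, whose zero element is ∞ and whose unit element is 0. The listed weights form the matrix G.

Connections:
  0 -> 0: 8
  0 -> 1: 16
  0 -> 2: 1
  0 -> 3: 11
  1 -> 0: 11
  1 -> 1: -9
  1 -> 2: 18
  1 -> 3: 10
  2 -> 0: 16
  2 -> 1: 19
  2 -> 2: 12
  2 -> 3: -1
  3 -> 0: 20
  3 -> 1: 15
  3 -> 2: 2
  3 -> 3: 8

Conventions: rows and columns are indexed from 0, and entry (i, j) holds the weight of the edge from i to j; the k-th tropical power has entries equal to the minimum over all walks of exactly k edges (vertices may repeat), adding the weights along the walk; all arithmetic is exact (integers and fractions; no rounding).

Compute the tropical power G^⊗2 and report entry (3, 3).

G^⊗2:
  [16, 7, 9, 0]
  [2, -18, 9, 1]
  [19, 10, 1, 7]
  [18, 6, 10, 1]
Key observation: the optimum is the walk 3->2->3, with weight 2 + (-1) = 1.
Optimal value attained by: walk 3->2->3.
Answer: (G^⊗2)[3][3] = 1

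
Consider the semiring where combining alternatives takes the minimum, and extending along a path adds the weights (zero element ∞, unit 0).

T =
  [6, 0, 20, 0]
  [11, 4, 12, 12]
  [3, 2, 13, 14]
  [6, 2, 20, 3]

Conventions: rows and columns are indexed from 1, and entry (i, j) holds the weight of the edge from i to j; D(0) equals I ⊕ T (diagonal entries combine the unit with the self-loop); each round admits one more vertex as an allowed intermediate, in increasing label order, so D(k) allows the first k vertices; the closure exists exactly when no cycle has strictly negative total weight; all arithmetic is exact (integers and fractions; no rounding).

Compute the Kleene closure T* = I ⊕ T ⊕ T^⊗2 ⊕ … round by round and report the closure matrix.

D(0):
  [0, 0, 20, 0]
  [11, 0, 12, 12]
  [3, 2, 0, 14]
  [6, 2, 20, 0]
D(1):
  [0, 0, 20, 0]
  [11, 0, 12, 11]
  [3, 2, 0, 3]
  [6, 2, 20, 0]
D(2):
  [0, 0, 12, 0]
  [11, 0, 12, 11]
  [3, 2, 0, 3]
  [6, 2, 14, 0]
D(3):
  [0, 0, 12, 0]
  [11, 0, 12, 11]
  [3, 2, 0, 3]
  [6, 2, 14, 0]
D(4):
  [0, 0, 12, 0]
  [11, 0, 12, 11]
  [3, 2, 0, 3]
  [6, 2, 14, 0]
Answer: T* = [[0, 0, 12, 0], [11, 0, 12, 11], [3, 2, 0, 3], [6, 2, 14, 0]]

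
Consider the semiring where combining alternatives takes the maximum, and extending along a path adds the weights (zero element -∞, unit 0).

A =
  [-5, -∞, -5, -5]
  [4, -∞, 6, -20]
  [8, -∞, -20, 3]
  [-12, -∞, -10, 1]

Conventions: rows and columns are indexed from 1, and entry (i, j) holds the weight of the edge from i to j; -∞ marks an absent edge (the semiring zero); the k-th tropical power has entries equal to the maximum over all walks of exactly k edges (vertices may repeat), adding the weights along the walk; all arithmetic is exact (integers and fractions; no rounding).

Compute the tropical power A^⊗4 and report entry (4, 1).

A^⊗2:
  [3, -∞, -10, -2]
  [14, -∞, -1, 9]
  [3, -∞, 3, 4]
  [-2, -∞, -9, 2]
A^⊗3:
  [-2, -∞, -2, -1]
  [9, -∞, 9, 10]
  [11, -∞, -2, 6]
  [-1, -∞, -7, 3]
A^⊗4:
  [6, -∞, -7, 1]
  [17, -∞, 4, 12]
  [6, -∞, 6, 7]
  [1, -∞, -6, 4]
Key observation: the optimum is the walk 4->3->1->3->1, with weight (-10) + 8 + (-5) + 8 = 1.
Optimal value attained by: walk 4->3->1->3->1.
Answer: (A^⊗4)[4][1] = 1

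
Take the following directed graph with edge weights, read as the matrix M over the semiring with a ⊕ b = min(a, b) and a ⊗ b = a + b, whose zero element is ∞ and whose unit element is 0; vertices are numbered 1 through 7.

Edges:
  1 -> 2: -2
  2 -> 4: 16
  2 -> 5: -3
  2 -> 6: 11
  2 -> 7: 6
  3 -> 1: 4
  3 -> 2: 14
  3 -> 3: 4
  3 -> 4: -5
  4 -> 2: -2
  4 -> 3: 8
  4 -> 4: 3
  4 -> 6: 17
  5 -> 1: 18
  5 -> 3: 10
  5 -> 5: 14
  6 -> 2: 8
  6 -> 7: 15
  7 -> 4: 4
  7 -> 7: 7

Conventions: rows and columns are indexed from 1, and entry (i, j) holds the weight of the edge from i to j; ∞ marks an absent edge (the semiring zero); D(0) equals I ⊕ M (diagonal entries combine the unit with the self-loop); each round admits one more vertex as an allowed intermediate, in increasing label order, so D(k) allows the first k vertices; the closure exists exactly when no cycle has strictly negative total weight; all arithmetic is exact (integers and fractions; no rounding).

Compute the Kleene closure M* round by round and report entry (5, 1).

D(0):
  [0, -2, ∞, ∞, ∞, ∞, ∞]
  [∞, 0, ∞, 16, -3, 11, 6]
  [4, 14, 0, -5, ∞, ∞, ∞]
  [∞, -2, 8, 0, ∞, 17, ∞]
  [18, ∞, 10, ∞, 0, ∞, ∞]
  [∞, 8, ∞, ∞, ∞, 0, 15]
  [∞, ∞, ∞, 4, ∞, ∞, 0]
D(1):
  [0, -2, ∞, ∞, ∞, ∞, ∞]
  [∞, 0, ∞, 16, -3, 11, 6]
  [4, 2, 0, -5, ∞, ∞, ∞]
  [∞, -2, 8, 0, ∞, 17, ∞]
  [18, 16, 10, ∞, 0, ∞, ∞]
  [∞, 8, ∞, ∞, ∞, 0, 15]
  [∞, ∞, ∞, 4, ∞, ∞, 0]
D(2):
  [0, -2, ∞, 14, -5, 9, 4]
  [∞, 0, ∞, 16, -3, 11, 6]
  [4, 2, 0, -5, -1, 13, 8]
  [∞, -2, 8, 0, -5, 9, 4]
  [18, 16, 10, 32, 0, 27, 22]
  [∞, 8, ∞, 24, 5, 0, 14]
  [∞, ∞, ∞, 4, ∞, ∞, 0]
D(3):
  [0, -2, ∞, 14, -5, 9, 4]
  [∞, 0, ∞, 16, -3, 11, 6]
  [4, 2, 0, -5, -1, 13, 8]
  [12, -2, 8, 0, -5, 9, 4]
  [14, 12, 10, 5, 0, 23, 18]
  [∞, 8, ∞, 24, 5, 0, 14]
  [∞, ∞, ∞, 4, ∞, ∞, 0]
D(4):
  [0, -2, 22, 14, -5, 9, 4]
  [28, 0, 24, 16, -3, 11, 6]
  [4, -7, 0, -5, -10, 4, -1]
  [12, -2, 8, 0, -5, 9, 4]
  [14, 3, 10, 5, 0, 14, 9]
  [36, 8, 32, 24, 5, 0, 14]
  [16, 2, 12, 4, -1, 13, 0]
D(5):
  [0, -2, 5, 0, -5, 9, 4]
  [11, 0, 7, 2, -3, 11, 6]
  [4, -7, 0, -5, -10, 4, -1]
  [9, -2, 5, 0, -5, 9, 4]
  [14, 3, 10, 5, 0, 14, 9]
  [19, 8, 15, 10, 5, 0, 14]
  [13, 2, 9, 4, -1, 13, 0]
D(6):
  [0, -2, 5, 0, -5, 9, 4]
  [11, 0, 7, 2, -3, 11, 6]
  [4, -7, 0, -5, -10, 4, -1]
  [9, -2, 5, 0, -5, 9, 4]
  [14, 3, 10, 5, 0, 14, 9]
  [19, 8, 15, 10, 5, 0, 14]
  [13, 2, 9, 4, -1, 13, 0]
D(7):
  [0, -2, 5, 0, -5, 9, 4]
  [11, 0, 7, 2, -3, 11, 6]
  [4, -7, 0, -5, -10, 4, -1]
  [9, -2, 5, 0, -5, 9, 4]
  [14, 3, 10, 5, 0, 14, 9]
  [19, 8, 15, 10, 5, 0, 14]
  [13, 2, 9, 4, -1, 13, 0]
Answer: M*[5][1] = 14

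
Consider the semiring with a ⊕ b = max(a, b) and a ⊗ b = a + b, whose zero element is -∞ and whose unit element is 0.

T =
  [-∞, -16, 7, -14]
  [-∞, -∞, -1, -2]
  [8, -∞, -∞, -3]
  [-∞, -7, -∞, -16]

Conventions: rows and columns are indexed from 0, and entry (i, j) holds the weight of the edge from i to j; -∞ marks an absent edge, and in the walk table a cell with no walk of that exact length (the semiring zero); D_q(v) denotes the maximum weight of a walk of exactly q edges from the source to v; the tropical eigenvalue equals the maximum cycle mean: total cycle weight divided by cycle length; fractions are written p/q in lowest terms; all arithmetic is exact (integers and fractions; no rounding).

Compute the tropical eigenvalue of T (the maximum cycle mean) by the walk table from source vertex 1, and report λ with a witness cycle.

q=0: [-∞, 0, -∞, -∞]
q=1: [-∞, -∞, -1, -2]
q=2: [7, -9, -∞, -4]
q=3: [-∞, -9, 14, -7]
q=4: [22, -14, -10, 11]
Optimal cycle mean attained by: cycle 0->2->0, total 7 + 8, length 2.
Answer: λ = 15/2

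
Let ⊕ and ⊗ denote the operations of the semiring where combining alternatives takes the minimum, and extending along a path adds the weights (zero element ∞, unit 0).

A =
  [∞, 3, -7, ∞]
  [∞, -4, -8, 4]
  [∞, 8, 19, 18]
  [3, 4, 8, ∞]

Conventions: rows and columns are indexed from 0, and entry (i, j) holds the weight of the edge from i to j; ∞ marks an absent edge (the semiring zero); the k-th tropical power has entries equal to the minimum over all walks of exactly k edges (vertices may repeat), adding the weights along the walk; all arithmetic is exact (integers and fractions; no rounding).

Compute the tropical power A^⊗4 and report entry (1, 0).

A^⊗2:
  [∞, -1, -5, 7]
  [7, -8, -12, 0]
  [21, 4, 0, 12]
  [∞, 0, -4, 8]
A^⊗3:
  [10, -5, -9, 3]
  [3, -12, -16, -4]
  [15, 0, -4, 8]
  [11, -4, -8, 4]
A^⊗4:
  [6, -9, -13, -1]
  [-1, -16, -20, -8]
  [11, -4, -8, 4]
  [7, -8, -12, 0]
Key observation: the optimum is the walk 1->1->1->3->0, with weight (-4) + (-4) + 4 + 3 = -1.
Optimal value attained by: walk 1->1->1->3->0.
Answer: (A^⊗4)[1][0] = -1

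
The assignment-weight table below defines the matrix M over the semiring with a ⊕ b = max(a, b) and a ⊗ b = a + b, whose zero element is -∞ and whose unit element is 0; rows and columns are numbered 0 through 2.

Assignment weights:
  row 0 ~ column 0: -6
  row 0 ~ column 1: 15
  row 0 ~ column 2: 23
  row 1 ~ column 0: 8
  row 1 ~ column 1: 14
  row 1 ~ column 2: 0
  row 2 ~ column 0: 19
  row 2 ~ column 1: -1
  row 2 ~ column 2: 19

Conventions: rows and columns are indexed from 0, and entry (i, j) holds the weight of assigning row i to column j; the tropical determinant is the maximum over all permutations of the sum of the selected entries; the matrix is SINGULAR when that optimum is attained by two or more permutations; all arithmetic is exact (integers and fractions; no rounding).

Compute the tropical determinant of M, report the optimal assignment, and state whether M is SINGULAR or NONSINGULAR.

σ = (0, 1, 2): (-6) + 14 + 19 = 27
σ = (0, 2, 1): (-6) + 0 + (-1) = -7
σ = (1, 0, 2): 15 + 8 + 19 = 42
σ = (1, 2, 0): 15 + 0 + 19 = 34
σ = (2, 0, 1): 23 + 8 + (-1) = 30
σ = (2, 1, 0): 23 + 14 + 19 = 56
Optimal value attained by: σ = (2, 1, 0).
Answer: det⊕(M) = 56; verdict: NONSINGULAR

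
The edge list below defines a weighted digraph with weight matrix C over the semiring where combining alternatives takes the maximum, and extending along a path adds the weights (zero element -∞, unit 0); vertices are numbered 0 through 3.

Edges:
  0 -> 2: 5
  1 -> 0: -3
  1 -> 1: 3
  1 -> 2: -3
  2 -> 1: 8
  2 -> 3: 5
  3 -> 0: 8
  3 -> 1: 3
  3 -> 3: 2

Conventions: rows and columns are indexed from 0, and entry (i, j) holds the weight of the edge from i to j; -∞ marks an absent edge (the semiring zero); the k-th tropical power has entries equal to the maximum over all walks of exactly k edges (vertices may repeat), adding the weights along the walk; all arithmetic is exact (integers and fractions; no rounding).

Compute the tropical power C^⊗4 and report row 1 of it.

C^⊗2:
  [-∞, 13, -∞, 10]
  [0, 6, 2, 2]
  [13, 11, 5, 7]
  [10, 6, 13, 4]
C^⊗3:
  [18, 16, 10, 12]
  [10, 10, 5, 7]
  [15, 14, 18, 10]
  [12, 21, 15, 18]
C^⊗4:
  [20, 19, 23, 15]
  [15, 13, 15, 10]
  [18, 26, 20, 23]
  [26, 24, 18, 20]
Answer: row 1 of C^⊗4 = [15, 13, 15, 10]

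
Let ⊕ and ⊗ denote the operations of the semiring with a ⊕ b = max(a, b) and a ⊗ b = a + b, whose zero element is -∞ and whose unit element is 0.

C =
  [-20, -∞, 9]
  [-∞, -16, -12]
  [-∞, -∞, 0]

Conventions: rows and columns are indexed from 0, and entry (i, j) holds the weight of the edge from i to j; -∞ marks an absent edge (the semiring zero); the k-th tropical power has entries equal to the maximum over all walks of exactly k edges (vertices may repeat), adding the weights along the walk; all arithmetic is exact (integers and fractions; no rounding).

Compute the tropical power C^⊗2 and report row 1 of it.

C^⊗2:
  [-40, -∞, 9]
  [-∞, -32, -12]
  [-∞, -∞, 0]
Answer: row 1 of C^⊗2 = [-∞, -32, -12]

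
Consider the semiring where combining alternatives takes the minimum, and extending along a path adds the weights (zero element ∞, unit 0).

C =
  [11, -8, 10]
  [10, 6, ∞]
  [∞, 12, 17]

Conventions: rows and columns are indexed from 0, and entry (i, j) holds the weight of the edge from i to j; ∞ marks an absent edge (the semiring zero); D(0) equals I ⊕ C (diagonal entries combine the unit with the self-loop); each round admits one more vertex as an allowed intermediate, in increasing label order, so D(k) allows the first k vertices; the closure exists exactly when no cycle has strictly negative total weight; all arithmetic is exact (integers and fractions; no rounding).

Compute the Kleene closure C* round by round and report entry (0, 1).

D(0):
  [0, -8, 10]
  [10, 0, ∞]
  [∞, 12, 0]
D(1):
  [0, -8, 10]
  [10, 0, 20]
  [∞, 12, 0]
D(2):
  [0, -8, 10]
  [10, 0, 20]
  [22, 12, 0]
D(3):
  [0, -8, 10]
  [10, 0, 20]
  [22, 12, 0]
Answer: C*[0][1] = -8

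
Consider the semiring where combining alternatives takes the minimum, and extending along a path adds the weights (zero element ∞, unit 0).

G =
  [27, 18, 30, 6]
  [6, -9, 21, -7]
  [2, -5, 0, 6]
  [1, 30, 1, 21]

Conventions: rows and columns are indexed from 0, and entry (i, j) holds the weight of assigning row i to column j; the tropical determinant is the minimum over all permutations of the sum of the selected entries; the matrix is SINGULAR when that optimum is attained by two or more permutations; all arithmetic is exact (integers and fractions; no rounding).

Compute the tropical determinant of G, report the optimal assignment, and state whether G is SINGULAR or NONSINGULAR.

σ = (0, 1, 2, 3): 27 + (-9) + 0 + 21 = 39
σ = (0, 1, 3, 2): 27 + (-9) + 6 + 1 = 25
σ = (0, 2, 1, 3): 27 + 21 + (-5) + 21 = 64
σ = (0, 2, 3, 1): 27 + 21 + 6 + 30 = 84
σ = (0, 3, 1, 2): 27 + (-7) + (-5) + 1 = 16
σ = (0, 3, 2, 1): 27 + (-7) + 0 + 30 = 50
σ = (1, 0, 2, 3): 18 + 6 + 0 + 21 = 45
σ = (1, 0, 3, 2): 18 + 6 + 6 + 1 = 31
σ = (1, 2, 0, 3): 18 + 21 + 2 + 21 = 62
σ = (1, 2, 3, 0): 18 + 21 + 6 + 1 = 46
σ = (1, 3, 0, 2): 18 + (-7) + 2 + 1 = 14
σ = (1, 3, 2, 0): 18 + (-7) + 0 + 1 = 12
σ = (2, 0, 1, 3): 30 + 6 + (-5) + 21 = 52
σ = (2, 0, 3, 1): 30 + 6 + 6 + 30 = 72
σ = (2, 1, 0, 3): 30 + (-9) + 2 + 21 = 44
σ = (2, 1, 3, 0): 30 + (-9) + 6 + 1 = 28
σ = (2, 3, 0, 1): 30 + (-7) + 2 + 30 = 55
σ = (2, 3, 1, 0): 30 + (-7) + (-5) + 1 = 19
σ = (3, 0, 1, 2): 6 + 6 + (-5) + 1 = 8
σ = (3, 0, 2, 1): 6 + 6 + 0 + 30 = 42
σ = (3, 1, 0, 2): 6 + (-9) + 2 + 1 = 0
σ = (3, 1, 2, 0): 6 + (-9) + 0 + 1 = -2
σ = (3, 2, 0, 1): 6 + 21 + 2 + 30 = 59
σ = (3, 2, 1, 0): 6 + 21 + (-5) + 1 = 23
Optimal value attained by: σ = (3, 1, 2, 0).
Answer: det⊕(G) = -2; verdict: NONSINGULAR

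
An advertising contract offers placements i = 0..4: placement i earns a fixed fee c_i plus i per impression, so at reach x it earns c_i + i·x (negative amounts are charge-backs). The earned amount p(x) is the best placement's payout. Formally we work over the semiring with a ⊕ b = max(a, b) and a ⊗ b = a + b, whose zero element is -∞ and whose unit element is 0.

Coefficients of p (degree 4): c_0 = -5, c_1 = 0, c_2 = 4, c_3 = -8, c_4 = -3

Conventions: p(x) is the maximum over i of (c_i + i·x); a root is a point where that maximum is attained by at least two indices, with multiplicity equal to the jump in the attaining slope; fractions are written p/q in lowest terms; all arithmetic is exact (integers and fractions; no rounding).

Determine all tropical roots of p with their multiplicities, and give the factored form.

hull edge (i=0, c=-5) to (i=1, c=0): slope 5, span 1
hull edge (i=1, c=0) to (i=2, c=4): slope 4, span 1
hull edge (i=2, c=4) to (i=4, c=-3): slope -7/2, span 2
Factored form: p(x) = -3 ⊗ (x ⊕ (-5)) ⊗ (x ⊕ (-4)) ⊗ (x ⊕ 7/2) ⊗ (x ⊕ 7/2)
Answer: roots = -5 (mult 1), -4 (mult 1), 7/2 (mult 2)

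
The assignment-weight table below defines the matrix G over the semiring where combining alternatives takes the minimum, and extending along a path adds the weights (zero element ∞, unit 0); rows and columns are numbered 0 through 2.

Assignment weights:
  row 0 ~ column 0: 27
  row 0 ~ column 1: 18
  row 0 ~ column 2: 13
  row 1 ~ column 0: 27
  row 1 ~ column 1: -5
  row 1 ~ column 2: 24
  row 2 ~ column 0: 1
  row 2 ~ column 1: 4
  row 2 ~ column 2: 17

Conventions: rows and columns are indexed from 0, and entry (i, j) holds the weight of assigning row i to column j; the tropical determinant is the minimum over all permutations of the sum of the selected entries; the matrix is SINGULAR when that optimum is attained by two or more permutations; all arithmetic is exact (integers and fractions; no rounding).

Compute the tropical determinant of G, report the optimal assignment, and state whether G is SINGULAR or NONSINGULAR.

σ = (0, 1, 2): 27 + (-5) + 17 = 39
σ = (0, 2, 1): 27 + 24 + 4 = 55
σ = (1, 0, 2): 18 + 27 + 17 = 62
σ = (1, 2, 0): 18 + 24 + 1 = 43
σ = (2, 0, 1): 13 + 27 + 4 = 44
σ = (2, 1, 0): 13 + (-5) + 1 = 9
Optimal value attained by: σ = (2, 1, 0).
Answer: det⊕(G) = 9; verdict: NONSINGULAR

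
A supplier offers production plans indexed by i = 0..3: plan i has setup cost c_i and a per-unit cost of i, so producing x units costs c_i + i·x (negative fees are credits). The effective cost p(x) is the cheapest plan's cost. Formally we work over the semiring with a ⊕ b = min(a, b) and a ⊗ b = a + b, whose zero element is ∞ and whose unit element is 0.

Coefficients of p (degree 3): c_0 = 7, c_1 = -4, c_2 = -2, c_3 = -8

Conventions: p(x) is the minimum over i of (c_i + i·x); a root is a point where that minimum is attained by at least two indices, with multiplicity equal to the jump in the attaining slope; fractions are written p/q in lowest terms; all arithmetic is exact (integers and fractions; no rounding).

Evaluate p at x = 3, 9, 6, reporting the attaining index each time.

p(3) = min(7+0·3=7, -4+1·3=-1, -2+2·3=4, -8+3·3=1) = -1 (attained by i=1)
p(9) = min(7+0·9=7, -4+1·9=5, -2+2·9=16, -8+3·9=19) = 5 (attained by i=1)
p(6) = min(7+0·6=7, -4+1·6=2, -2+2·6=10, -8+3·6=10) = 2 (attained by i=1)
Answer: p(3) = -1; p(9) = 5; p(6) = 2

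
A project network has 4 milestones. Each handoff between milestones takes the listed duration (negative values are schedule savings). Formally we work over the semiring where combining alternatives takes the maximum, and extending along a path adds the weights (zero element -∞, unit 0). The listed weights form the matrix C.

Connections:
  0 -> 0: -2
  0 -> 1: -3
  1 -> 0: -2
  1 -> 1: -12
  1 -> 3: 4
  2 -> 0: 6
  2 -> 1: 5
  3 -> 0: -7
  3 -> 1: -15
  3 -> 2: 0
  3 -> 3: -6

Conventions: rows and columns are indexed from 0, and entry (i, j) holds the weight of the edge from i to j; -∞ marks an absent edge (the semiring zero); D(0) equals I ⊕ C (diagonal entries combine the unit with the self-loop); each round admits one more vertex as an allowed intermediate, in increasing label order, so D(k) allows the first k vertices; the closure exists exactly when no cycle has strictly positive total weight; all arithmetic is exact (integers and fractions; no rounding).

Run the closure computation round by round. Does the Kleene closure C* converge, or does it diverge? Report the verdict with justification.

D(0):
  [0, -3, -∞, -∞]
  [-2, 0, -∞, 4]
  [6, 5, 0, -∞]
  [-7, -15, 0, 0]
D(1):
  [0, -3, -∞, -∞]
  [-2, 0, -∞, 4]
  [6, 5, 0, -∞]
  [-7, -10, 0, 0]
D(2):
  [0, -3, -∞, 1]
  [-2, 0, -∞, 4]
  [6, 5, 0, 9]
  [-7, -10, 0, 0]
Detection: at round 3, diagonal entry (3, 3) turns strictly positive.
Key observation: the cycle 3->2->0->1->3 has total weight 0 + 6 + (-3) + 4, which is strictly positive.
Answer: DIVERGES — positive cycle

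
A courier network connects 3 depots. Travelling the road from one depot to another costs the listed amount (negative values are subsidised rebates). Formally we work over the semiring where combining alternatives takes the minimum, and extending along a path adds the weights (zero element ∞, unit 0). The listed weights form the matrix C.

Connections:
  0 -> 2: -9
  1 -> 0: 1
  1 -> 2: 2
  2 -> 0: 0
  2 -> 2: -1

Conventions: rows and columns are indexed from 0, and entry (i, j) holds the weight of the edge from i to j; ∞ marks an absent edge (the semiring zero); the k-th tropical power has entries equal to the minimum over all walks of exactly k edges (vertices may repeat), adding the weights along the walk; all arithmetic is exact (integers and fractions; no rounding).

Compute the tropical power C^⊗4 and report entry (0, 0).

C^⊗2:
  [-9, ∞, -10]
  [2, ∞, -8]
  [-1, ∞, -9]
C^⊗3:
  [-10, ∞, -18]
  [-8, ∞, -9]
  [-9, ∞, -10]
C^⊗4:
  [-18, ∞, -19]
  [-9, ∞, -17]
  [-10, ∞, -18]
Key observation: the optimum is the walk 0->2->0->2->0, with weight (-9) + 0 + (-9) + 0 = -18.
Optimal value attained by: walk 0->2->0->2->0.
Answer: (C^⊗4)[0][0] = -18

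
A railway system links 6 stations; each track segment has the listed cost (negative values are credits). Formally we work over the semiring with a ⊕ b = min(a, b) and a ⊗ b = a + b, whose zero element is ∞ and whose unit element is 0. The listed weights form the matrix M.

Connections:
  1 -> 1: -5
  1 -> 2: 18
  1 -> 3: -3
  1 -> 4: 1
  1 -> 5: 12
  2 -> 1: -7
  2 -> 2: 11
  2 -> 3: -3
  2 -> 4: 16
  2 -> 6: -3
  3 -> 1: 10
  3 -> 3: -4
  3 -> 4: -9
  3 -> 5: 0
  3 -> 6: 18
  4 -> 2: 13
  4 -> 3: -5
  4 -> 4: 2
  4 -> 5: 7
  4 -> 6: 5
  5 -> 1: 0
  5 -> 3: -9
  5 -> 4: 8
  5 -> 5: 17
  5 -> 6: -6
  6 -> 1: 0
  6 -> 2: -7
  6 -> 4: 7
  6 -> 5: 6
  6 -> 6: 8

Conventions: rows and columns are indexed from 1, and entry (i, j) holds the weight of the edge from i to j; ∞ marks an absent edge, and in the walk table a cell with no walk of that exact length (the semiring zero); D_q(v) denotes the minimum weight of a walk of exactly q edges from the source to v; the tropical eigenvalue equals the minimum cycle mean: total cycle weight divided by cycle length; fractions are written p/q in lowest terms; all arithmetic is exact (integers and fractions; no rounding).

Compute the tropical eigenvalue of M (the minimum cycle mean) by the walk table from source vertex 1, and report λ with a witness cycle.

q=0: [0, ∞, ∞, ∞, ∞, ∞]
q=1: [-5, 18, -3, 1, 12, ∞]
q=2: [-10, 13, -8, -12, -3, 6]
q=3: [-15, -1, -17, -17, -8, -9]
q=4: [-20, -16, -22, -26, -17, -14]
q=5: [-25, -21, -31, -31, -22, -23]
q=6: [-30, -30, -36, -40, -31, -28]
Optimal cycle mean attained by: cycle 3->4->3, total (-9) + (-5), length 2.
Answer: λ = -7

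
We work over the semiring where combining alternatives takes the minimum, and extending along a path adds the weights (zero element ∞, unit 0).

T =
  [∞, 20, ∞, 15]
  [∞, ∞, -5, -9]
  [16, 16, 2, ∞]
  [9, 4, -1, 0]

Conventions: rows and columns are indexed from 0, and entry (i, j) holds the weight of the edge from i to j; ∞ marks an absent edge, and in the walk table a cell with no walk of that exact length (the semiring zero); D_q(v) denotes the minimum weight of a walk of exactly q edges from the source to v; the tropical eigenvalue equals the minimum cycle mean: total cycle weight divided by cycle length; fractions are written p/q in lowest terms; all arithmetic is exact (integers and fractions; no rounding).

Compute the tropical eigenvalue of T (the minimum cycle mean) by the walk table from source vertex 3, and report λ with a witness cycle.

q=0: [∞, ∞, ∞, 0]
q=1: [9, 4, -1, 0]
q=2: [9, 4, -1, -5]
q=3: [4, -1, -6, -5]
q=4: [4, -1, -6, -10]
Optimal cycle mean attained by: cycle 1->3->1, total (-9) + 4, length 2.
Answer: λ = -5/2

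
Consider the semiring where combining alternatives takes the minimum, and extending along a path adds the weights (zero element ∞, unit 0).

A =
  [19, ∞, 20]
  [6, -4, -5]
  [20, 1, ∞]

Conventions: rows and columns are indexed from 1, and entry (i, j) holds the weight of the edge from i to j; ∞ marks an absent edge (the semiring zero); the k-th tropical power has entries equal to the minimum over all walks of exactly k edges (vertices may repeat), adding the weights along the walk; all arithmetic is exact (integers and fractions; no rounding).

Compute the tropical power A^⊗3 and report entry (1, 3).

A^⊗2:
  [38, 21, 39]
  [2, -8, -9]
  [7, -3, -4]
A^⊗3:
  [27, 17, 16]
  [-2, -12, -13]
  [3, -7, -8]
Key observation: the optimum is the walk 1->3->2->3, with weight 20 + 1 + (-5) = 16.
Optimal value attained by: walk 1->3->2->3.
Answer: (A^⊗3)[1][3] = 16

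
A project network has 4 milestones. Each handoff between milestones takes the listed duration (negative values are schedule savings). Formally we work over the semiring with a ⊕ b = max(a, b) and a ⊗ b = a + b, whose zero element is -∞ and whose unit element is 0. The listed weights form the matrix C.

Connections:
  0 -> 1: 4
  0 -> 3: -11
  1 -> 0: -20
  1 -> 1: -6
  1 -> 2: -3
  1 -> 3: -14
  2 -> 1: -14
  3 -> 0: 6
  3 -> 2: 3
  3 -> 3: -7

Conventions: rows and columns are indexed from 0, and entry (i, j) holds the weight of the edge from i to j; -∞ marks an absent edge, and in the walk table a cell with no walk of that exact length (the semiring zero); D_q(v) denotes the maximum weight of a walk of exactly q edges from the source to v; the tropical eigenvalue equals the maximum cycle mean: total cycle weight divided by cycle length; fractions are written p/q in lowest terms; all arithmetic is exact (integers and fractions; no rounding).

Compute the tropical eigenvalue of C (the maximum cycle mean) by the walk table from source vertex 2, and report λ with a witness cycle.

q=0: [-∞, -∞, 0, -∞]
q=1: [-∞, -14, -∞, -∞]
q=2: [-34, -20, -17, -28]
q=3: [-22, -26, -23, -34]
q=4: [-28, -18, -29, -33]
Optimal cycle mean attained by: cycle 0->1->3->0, total 4 + (-14) + 6, length 3.
Answer: λ = -4/3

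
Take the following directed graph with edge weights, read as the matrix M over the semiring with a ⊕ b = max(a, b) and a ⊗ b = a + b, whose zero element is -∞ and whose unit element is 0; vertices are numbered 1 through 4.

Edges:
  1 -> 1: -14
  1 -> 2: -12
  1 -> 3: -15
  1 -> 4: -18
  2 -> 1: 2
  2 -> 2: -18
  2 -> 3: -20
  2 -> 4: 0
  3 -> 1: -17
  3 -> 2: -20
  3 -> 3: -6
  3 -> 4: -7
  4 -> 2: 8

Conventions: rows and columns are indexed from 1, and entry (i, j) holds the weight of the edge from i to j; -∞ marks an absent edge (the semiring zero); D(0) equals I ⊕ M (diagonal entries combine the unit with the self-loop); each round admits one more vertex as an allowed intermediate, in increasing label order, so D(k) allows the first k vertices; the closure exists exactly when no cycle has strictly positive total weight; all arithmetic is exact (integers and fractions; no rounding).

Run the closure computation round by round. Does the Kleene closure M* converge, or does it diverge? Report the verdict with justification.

D(0):
  [0, -12, -15, -18]
  [2, 0, -20, 0]
  [-17, -20, 0, -7]
  [-∞, 8, -∞, 0]
D(1):
  [0, -12, -15, -18]
  [2, 0, -13, 0]
  [-17, -20, 0, -7]
  [-∞, 8, -∞, 0]
Detection: at round 2, diagonal entry (4, 4) turns strictly positive.
Key observation: the cycle 4->2->4 has total weight 8 + 0, which is strictly positive.
Answer: DIVERGES — positive cycle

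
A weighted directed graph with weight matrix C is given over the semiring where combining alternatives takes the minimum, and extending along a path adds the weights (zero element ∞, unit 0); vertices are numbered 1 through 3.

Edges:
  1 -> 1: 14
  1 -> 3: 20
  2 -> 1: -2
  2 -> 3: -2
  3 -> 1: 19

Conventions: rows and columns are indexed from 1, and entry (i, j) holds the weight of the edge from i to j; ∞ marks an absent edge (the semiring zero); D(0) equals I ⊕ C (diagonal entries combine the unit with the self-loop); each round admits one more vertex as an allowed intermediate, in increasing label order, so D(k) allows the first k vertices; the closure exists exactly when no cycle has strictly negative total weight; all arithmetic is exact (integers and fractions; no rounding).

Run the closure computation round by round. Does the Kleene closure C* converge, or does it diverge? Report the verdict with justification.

D(0):
  [0, ∞, 20]
  [-2, 0, -2]
  [19, ∞, 0]
D(1):
  [0, ∞, 20]
  [-2, 0, -2]
  [19, ∞, 0]
D(2):
  [0, ∞, 20]
  [-2, 0, -2]
  [19, ∞, 0]
D(3):
  [0, ∞, 20]
  [-2, 0, -2]
  [19, ∞, 0]
Key observation: every diagonal entry stays at the unit through all rounds, so no improving cycle exists.
Answer: CONVERGES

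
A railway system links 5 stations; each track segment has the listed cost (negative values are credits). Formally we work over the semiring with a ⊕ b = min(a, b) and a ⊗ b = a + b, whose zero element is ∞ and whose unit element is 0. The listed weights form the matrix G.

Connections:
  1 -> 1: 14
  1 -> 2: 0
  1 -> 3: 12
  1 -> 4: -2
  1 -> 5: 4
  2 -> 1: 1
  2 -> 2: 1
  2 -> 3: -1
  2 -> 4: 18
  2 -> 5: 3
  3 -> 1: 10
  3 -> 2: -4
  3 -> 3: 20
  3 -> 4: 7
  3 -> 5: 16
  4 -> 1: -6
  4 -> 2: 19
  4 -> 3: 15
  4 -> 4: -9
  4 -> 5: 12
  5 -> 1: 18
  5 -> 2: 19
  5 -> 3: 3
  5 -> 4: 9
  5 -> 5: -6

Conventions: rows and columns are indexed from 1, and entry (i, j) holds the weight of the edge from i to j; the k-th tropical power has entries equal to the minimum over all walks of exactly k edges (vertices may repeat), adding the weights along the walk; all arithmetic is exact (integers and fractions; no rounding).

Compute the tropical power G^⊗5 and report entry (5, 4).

G^⊗2:
  [-8, 1, -1, -11, -2]
  [2, -5, 0, -1, -3]
  [-3, -3, -5, -2, -1]
  [-15, -6, 6, -18, -2]
  [3, -1, -3, 0, -12]
G^⊗3:
  [-17, -8, 0, -20, -8]
  [-7, -4, -6, -10, -9]
  [-8, -9, -4, -11, -7]
  [-24, -15, -7, -27, -11]
  [-6, -7, -9, -9, -18]
G^⊗4:
  [-26, -17, -9, -29, -14]
  [-16, -10, -6, -19, -15]
  [-17, -8, -10, -20, -13]
  [-33, -24, -16, -36, -20]
  [-15, -13, -15, -18, -24]
G^⊗5:
  [-35, -26, -18, -38, -22]
  [-25, -16, -12, -28, -21]
  [-26, -17, -10, -29, -19]
  [-42, -33, -25, -45, -29]
  [-24, -19, -21, -27, -30]
Key observation: the optimum is the walk 5->4->4->4->4->4, with weight 9 + (-9) + (-9) + (-9) + (-9) = -27.
Optimal value attained by: walk 5->4->4->4->4->4.
Answer: (G^⊗5)[5][4] = -27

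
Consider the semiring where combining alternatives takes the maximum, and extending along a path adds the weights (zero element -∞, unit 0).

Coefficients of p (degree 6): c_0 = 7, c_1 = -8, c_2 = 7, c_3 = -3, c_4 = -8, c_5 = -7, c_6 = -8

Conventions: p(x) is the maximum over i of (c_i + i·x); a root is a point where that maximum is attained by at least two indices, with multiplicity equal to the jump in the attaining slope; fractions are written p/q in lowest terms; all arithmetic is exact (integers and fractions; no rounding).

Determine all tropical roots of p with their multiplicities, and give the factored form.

hull edge (i=0, c=7) to (i=2, c=7): slope 0, span 2
hull edge (i=2, c=7) to (i=6, c=-8): slope -15/4, span 4
Factored form: p(x) = -8 ⊗ (x ⊕ 0) ⊗ (x ⊕ 0) ⊗ (x ⊕ 15/4) ⊗ (x ⊕ 15/4) ⊗ (x ⊕ 15/4) ⊗ (x ⊕ 15/4)
Answer: roots = 0 (mult 2), 15/4 (mult 4)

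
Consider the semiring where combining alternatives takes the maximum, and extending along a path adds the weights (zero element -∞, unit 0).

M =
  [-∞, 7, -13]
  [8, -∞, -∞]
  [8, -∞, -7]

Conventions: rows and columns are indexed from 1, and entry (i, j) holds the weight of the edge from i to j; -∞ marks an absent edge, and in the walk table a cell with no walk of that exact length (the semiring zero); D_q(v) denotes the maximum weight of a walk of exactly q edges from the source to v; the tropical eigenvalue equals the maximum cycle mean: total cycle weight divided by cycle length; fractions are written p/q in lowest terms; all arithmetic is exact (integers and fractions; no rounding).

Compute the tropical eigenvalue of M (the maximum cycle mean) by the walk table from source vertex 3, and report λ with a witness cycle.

q=0: [-∞, -∞, 0]
q=1: [8, -∞, -7]
q=2: [1, 15, -5]
q=3: [23, 8, -12]
Optimal cycle mean attained by: cycle 1->2->1, total 7 + 8, length 2.
Answer: λ = 15/2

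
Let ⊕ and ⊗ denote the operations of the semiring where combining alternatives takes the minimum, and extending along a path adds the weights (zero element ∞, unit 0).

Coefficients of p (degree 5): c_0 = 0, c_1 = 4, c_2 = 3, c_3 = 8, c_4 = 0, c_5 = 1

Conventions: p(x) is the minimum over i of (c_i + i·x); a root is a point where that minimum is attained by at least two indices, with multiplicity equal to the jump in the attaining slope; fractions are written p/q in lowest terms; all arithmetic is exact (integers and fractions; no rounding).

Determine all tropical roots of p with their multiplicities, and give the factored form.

hull edge (i=0, c=0) to (i=4, c=0): slope 0, span 4
hull edge (i=4, c=0) to (i=5, c=1): slope 1, span 1
Factored form: p(x) = 1 ⊗ (x ⊕ (-1)) ⊗ (x ⊕ 0) ⊗ (x ⊕ 0) ⊗ (x ⊕ 0) ⊗ (x ⊕ 0)
Answer: roots = -1 (mult 1), 0 (mult 4)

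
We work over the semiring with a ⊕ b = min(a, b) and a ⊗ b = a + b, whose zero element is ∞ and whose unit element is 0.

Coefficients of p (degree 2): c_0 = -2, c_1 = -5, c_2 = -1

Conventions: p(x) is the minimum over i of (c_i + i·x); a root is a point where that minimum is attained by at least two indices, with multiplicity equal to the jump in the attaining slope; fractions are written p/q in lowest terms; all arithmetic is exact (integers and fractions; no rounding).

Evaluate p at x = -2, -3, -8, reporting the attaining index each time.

p(-2) = min(-2+0·(-2)=-2, -5+1·(-2)=-7, -1+2·(-2)=-5) = -7 (attained by i=1)
p(-3) = min(-2+0·(-3)=-2, -5+1·(-3)=-8, -1+2·(-3)=-7) = -8 (attained by i=1)
p(-8) = min(-2+0·(-8)=-2, -5+1·(-8)=-13, -1+2·(-8)=-17) = -17 (attained by i=2)
Answer: p(-2) = -7; p(-3) = -8; p(-8) = -17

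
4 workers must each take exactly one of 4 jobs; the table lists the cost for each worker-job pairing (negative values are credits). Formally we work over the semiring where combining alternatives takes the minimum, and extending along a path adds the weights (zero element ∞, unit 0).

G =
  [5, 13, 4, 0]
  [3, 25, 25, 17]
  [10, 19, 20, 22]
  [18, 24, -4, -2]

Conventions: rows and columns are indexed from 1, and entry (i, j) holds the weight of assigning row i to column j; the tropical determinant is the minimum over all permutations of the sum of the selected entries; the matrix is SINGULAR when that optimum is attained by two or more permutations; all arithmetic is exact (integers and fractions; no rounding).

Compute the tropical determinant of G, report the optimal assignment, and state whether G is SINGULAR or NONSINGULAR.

σ = (1, 2, 3, 4): 5 + 25 + 20 + (-2) = 48
σ = (1, 2, 4, 3): 5 + 25 + 22 + (-4) = 48
σ = (1, 3, 2, 4): 5 + 25 + 19 + (-2) = 47
σ = (1, 3, 4, 2): 5 + 25 + 22 + 24 = 76
σ = (1, 4, 2, 3): 5 + 17 + 19 + (-4) = 37
σ = (1, 4, 3, 2): 5 + 17 + 20 + 24 = 66
σ = (2, 1, 3, 4): 13 + 3 + 20 + (-2) = 34
σ = (2, 1, 4, 3): 13 + 3 + 22 + (-4) = 34
σ = (2, 3, 1, 4): 13 + 25 + 10 + (-2) = 46
σ = (2, 3, 4, 1): 13 + 25 + 22 + 18 = 78
σ = (2, 4, 1, 3): 13 + 17 + 10 + (-4) = 36
σ = (2, 4, 3, 1): 13 + 17 + 20 + 18 = 68
σ = (3, 1, 2, 4): 4 + 3 + 19 + (-2) = 24
σ = (3, 1, 4, 2): 4 + 3 + 22 + 24 = 53
σ = (3, 2, 1, 4): 4 + 25 + 10 + (-2) = 37
σ = (3, 2, 4, 1): 4 + 25 + 22 + 18 = 69
σ = (3, 4, 1, 2): 4 + 17 + 10 + 24 = 55
σ = (3, 4, 2, 1): 4 + 17 + 19 + 18 = 58
σ = (4, 1, 2, 3): 0 + 3 + 19 + (-4) = 18
σ = (4, 1, 3, 2): 0 + 3 + 20 + 24 = 47
σ = (4, 2, 1, 3): 0 + 25 + 10 + (-4) = 31
σ = (4, 2, 3, 1): 0 + 25 + 20 + 18 = 63
σ = (4, 3, 1, 2): 0 + 25 + 10 + 24 = 59
σ = (4, 3, 2, 1): 0 + 25 + 19 + 18 = 62
Optimal value attained by: σ = (4, 1, 2, 3).
Answer: det⊕(G) = 18; verdict: NONSINGULAR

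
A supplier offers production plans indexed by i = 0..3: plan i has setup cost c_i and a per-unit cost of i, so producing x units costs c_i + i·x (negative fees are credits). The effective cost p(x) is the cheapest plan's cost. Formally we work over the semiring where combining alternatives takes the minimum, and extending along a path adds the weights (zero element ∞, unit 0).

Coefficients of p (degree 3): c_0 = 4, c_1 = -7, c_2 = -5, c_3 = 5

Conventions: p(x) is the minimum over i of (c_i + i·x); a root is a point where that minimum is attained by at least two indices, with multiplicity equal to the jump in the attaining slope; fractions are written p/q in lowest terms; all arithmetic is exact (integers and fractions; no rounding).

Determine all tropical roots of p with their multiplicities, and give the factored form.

hull edge (i=0, c=4) to (i=1, c=-7): slope -11, span 1
hull edge (i=1, c=-7) to (i=2, c=-5): slope 2, span 1
hull edge (i=2, c=-5) to (i=3, c=5): slope 10, span 1
Factored form: p(x) = 5 ⊗ (x ⊕ (-10)) ⊗ (x ⊕ (-2)) ⊗ (x ⊕ 11)
Answer: roots = -10 (mult 1), -2 (mult 1), 11 (mult 1)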